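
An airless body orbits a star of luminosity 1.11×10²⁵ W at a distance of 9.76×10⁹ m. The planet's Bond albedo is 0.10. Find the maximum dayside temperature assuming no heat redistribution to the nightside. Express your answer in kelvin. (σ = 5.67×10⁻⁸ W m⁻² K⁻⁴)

Flux: S = L/(4πd²) = 1.11×10²⁵/(4π×(9.76×10⁹)²) = 9270 W m⁻².
With no redistribution each surface element balances locally: S(1−A) = σT⁴.
T = [9270 × 0.90 / 5.67×10⁻⁸]^(1/4) = (1.47×10¹¹)^(1/4) = 619 K.

T_ss ≈ 619 K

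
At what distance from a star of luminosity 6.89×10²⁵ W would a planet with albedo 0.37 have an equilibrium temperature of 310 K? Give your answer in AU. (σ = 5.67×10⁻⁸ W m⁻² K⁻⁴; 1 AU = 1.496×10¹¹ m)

From T_eq⁴ = L(1−A)/(16πσd²): d = √[L(1−A)/(16πσT_eq⁴)].
d = √[6.89×10²⁵ × 0.63 / (16π × 5.67×10⁻⁸ × (310)⁴)] = 4.06×10¹⁰ m = 0.271 AU.

d ≈ 0.271 AU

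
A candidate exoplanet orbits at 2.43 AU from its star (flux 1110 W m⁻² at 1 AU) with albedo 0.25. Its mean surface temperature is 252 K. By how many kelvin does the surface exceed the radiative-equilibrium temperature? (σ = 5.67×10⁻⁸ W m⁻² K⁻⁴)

S = 1110/2.43² = 188.0 W m⁻².
T_eq = [S(1−A)/(4σ)]^(1/4) = [188.0×0.75/(4×5.67×10⁻⁸)]^(1/4) = 157.9 K.
ΔT = T_surf − T_eq = 252 − 157.9.

ΔT ≈ 94.1 K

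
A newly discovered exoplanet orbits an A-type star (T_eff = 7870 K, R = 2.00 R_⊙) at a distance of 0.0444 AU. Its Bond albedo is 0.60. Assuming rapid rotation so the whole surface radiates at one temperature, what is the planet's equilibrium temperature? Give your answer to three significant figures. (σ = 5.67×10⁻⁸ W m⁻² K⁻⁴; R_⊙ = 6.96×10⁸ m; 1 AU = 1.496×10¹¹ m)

R_⋆ = 2.00 × 6.96×10⁸ = 1.39×10⁹ m.
d = 0.0444 AU = 6.64×10⁹ m.
L = 4πR_⋆²σT_⋆⁴ = 4π(1.39×10⁹)² × 5.67×10⁻⁸ × (7870)⁴ = 5.30×10²⁷ W.
S = L/(4πd²) = 9.55×10⁶ W m⁻².
Energy balance: absorbed = emitted ⇒ πR²·S(1−A) = 4πR²·σT_eq⁴, so T_eq⁴ = S(1−A)/(4σ).
T_eq = [9.55×10⁶ × 0.40 / (4 × 5.67×10⁻⁸)]^(1/4) = (1.68×10¹³)^(1/4) = 2030 K.

T_eq ≈ 2030 K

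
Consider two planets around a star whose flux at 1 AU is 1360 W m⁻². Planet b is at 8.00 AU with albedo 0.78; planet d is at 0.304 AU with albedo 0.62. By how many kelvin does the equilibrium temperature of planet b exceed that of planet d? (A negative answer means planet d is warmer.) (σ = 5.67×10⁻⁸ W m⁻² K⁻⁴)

T_eq = [S₀(1−A)/(4σd²)]^(1/4), so T ∝ (1−A)^(1/4) / √d.
T₁ = [1360×0.22/(4×5.67×10⁻⁸×8.00²)]^(1/4) = 67.38 K.
T₂ = [1360×0.38/(4×5.67×10⁻⁸×0.304²)]^(1/4) = 396.26 K.

ΔT ≈ -328.9 K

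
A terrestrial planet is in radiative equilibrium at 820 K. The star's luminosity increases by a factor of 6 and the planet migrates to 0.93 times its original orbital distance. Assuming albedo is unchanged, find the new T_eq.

T_eq ∝ L^(1/4) · d^(−1/2).
T′ = 820 × 6^(1/4) / 0.93^(1/2) = 1330 K.

T_eq ≈ 1330 K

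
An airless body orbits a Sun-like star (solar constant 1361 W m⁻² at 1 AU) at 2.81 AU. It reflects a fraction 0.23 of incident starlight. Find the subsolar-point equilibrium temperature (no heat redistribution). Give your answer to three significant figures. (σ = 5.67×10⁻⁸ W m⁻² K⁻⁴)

T_ss ≈ 220 K

Flux at 2.81 AU: S = 1361/2.81² = 172 W m⁻².
At the subsolar point the surface absorbs S(1−A) and emits σT⁴ per unit area — no factor of 4, since only the local patch is in balance.
T = [172 × 0.77 / 5.67×10⁻⁸]^(1/4) = (2.34×10⁹)^(1/4) = 220 K.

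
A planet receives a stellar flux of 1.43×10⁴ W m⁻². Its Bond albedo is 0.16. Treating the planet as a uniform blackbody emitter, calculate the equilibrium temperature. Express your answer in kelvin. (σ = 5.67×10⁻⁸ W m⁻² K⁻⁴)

T_eq ≈ 480 K

Energy balance: absorbed = emitted ⇒ πR²·S(1−A) = 4πR²·σT_eq⁴, so T_eq⁴ = S(1−A)/(4σ).
T_eq = [1.43×10⁴ × 0.84 / (4 × 5.67×10⁻⁸)]^(1/4) = (5.30×10¹⁰)^(1/4) = 480 K.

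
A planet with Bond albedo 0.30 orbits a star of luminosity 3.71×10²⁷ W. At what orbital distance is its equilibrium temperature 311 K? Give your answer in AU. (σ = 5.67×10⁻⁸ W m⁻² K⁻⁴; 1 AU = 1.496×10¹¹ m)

d ≈ 2.09 AU

From T_eq⁴ = L(1−A)/(16πσd²): d = √[L(1−A)/(16πσT_eq⁴)].
d = √[3.71×10²⁷ × 0.70 / (16π × 5.67×10⁻⁸ × (311)⁴)] = 3.12×10¹¹ m = 2.09 AU.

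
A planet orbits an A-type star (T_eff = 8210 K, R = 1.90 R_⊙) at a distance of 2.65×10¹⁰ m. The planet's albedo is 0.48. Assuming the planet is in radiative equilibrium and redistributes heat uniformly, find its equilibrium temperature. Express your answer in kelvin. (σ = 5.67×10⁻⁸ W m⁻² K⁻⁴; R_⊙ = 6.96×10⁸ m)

T_eq ≈ 1100 K

R_⋆ = 1.90 × 6.96×10⁸ = 1.32×10⁹ m.
L = 4πR_⋆²σT_⋆⁴ = 4π(1.32×10⁹)² × 5.67×10⁻⁸ × (8210)⁴ = 5.66×10²⁷ W.
S = L/(4πd²) = 6.41×10⁵ W m⁻².
Energy balance: absorbed = emitted ⇒ πR²·S(1−A) = 4πR²·σT_eq⁴, so T_eq⁴ = S(1−A)/(4σ).
T_eq = [6.41×10⁵ × 0.52 / (4 × 5.67×10⁻⁸)]^(1/4) = (1.47×10¹²)^(1/4) = 1100 K.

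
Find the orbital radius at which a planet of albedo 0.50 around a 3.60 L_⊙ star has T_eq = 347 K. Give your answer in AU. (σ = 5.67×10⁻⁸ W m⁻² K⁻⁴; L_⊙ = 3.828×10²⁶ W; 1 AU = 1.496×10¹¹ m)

d ≈ 0.863 AU

L = 3.60 × 3.828×10²⁶ = 1.38×10²⁷ W.
From T_eq⁴ = L(1−A)/(16πσd²): d = √[L(1−A)/(16πσT_eq⁴)].
d = √[1.38×10²⁷ × 0.50 / (16π × 5.67×10⁻⁸ × (347)⁴)] = 1.29×10¹¹ m = 0.863 AU.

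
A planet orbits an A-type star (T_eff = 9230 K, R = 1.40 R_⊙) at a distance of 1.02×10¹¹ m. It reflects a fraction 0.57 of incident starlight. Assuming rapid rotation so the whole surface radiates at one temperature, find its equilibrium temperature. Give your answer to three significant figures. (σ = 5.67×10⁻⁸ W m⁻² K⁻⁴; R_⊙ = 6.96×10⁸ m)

R_⋆ = 1.40 × 6.96×10⁸ = 9.74×10⁸ m.
L = 4πR_⋆²σT_⋆⁴ = 4π(9.74×10⁸)² × 5.67×10⁻⁸ × (9230)⁴ = 4.91×10²⁷ W.
S = L/(4πd²) = 3.76×10⁴ W m⁻².
Energy balance: absorbed = emitted ⇒ πR²·S(1−A) = 4πR²·σT_eq⁴, so T_eq⁴ = S(1−A)/(4σ).
T_eq = [3.76×10⁴ × 0.43 / (4 × 5.67×10⁻⁸)]^(1/4) = (7.12×10¹⁰)^(1/4) = 517 K.

T_eq ≈ 517 K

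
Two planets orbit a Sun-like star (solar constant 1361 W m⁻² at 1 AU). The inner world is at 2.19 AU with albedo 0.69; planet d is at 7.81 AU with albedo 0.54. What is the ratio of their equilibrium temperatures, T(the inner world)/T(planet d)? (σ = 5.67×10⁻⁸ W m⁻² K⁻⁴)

T_eq = [S₀(1−A)/(4σd²)]^(1/4), so T ∝ (1−A)^(1/4) / √d.
T₁ = [1361×0.31/(4×5.67×10⁻⁸×2.19²)]^(1/4) = 140.34 K.
T₂ = [1361×0.46/(4×5.67×10⁻⁸×7.81²)]^(1/4) = 82.02 K.

T₁/T₂ ≈ 1.711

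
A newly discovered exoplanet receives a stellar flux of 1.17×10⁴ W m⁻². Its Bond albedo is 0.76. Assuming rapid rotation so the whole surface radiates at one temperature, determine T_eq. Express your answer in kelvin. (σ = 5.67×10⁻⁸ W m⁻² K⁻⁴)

Energy balance: absorbed = emitted ⇒ πR²·S(1−A) = 4πR²·σT_eq⁴, so T_eq⁴ = S(1−A)/(4σ).
T_eq = [1.17×10⁴ × 0.24 / (4 × 5.67×10⁻⁸)]^(1/4) = (1.24×10¹⁰)^(1/4) = 334 K.

T_eq ≈ 334 K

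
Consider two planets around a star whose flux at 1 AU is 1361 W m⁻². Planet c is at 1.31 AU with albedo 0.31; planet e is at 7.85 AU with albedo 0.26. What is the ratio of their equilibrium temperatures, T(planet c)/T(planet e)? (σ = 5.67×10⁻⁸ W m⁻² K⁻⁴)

T_eq = [S₀(1−A)/(4σd²)]^(1/4), so T ∝ (1−A)^(1/4) / √d.
T₁ = [1361×0.69/(4×5.67×10⁻⁸×1.31²)]^(1/4) = 221.63 K.
T₂ = [1361×0.74/(4×5.67×10⁻⁸×7.85²)]^(1/4) = 92.14 K.

T₁/T₂ ≈ 2.405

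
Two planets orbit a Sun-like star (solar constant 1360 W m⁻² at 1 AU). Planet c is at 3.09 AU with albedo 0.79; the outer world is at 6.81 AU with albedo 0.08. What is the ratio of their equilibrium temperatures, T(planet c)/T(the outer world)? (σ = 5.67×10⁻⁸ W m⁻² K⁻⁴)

T_eq = [S₀(1−A)/(4σd²)]^(1/4), so T ∝ (1−A)^(1/4) / √d.
T₁ = [1360×0.21/(4×5.67×10⁻⁸×3.09²)]^(1/4) = 107.16 K.
T₂ = [1360×0.92/(4×5.67×10⁻⁸×6.81²)]^(1/4) = 104.44 K.

T₁/T₂ ≈ 1.026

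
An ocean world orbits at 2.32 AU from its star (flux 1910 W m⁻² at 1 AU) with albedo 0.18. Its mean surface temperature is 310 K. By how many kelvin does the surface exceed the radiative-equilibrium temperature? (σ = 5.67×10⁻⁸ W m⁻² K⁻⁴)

ΔT ≈ 120.7 K

S = 1910/2.32² = 354.9 W m⁻².
T_eq = [S(1−A)/(4σ)]^(1/4) = [354.9×0.82/(4×5.67×10⁻⁸)]^(1/4) = 189.3 K.
ΔT = T_surf − T_eq = 310 − 189.3.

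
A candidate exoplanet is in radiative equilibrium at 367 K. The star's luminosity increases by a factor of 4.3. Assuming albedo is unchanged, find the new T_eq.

T_eq ∝ L^(1/4) · d^(−1/2).
T′ = 367 × 4.3^(1/4) = 528 K.

T_eq ≈ 528 K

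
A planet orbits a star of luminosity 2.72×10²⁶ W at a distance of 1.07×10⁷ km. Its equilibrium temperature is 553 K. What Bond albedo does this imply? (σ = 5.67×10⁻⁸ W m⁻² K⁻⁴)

d = 1.07×10⁷ km = 1.07×10¹⁰ m.
Flux: S = L/(4πd²) = 2.72×10²⁶/(4π×(1.07×10¹⁰)²) = 1.89×10⁵ W m⁻².
From T_eq⁴ = S(1−A)/(4σ): 1−A = 4σT_eq⁴/S.
1−A = 4 × 5.67×10⁻⁸ × (553)⁴ / 1.89×10⁵ = 0.112.

A ≈ 0.89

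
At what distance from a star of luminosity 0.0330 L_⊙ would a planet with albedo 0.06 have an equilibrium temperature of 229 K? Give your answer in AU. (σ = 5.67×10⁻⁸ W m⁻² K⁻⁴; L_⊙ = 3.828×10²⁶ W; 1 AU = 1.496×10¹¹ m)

d ≈ 0.260 AU

L = 0.0330 × 3.828×10²⁶ = 1.26×10²⁵ W.
From T_eq⁴ = L(1−A)/(16πσd²): d = √[L(1−A)/(16πσT_eq⁴)].
d = √[1.26×10²⁵ × 0.94 / (16π × 5.67×10⁻⁸ × (229)⁴)] = 3.89×10¹⁰ m = 0.260 AU.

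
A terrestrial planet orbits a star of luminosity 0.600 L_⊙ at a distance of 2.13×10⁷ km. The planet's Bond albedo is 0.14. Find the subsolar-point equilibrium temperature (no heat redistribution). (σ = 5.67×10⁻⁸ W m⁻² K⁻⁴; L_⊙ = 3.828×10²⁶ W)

d = 2.13×10⁷ km = 2.13×10¹⁰ m.
L = 0.600 × 3.828×10²⁶ = 2.30×10²⁶ W.
Flux: S = L/(4πd²) = 2.30×10²⁶/(4π×(2.13×10¹⁰)²) = 4.03×10⁴ W m⁻².
At the subsolar point the surface absorbs S(1−A) and emits σT⁴ per unit area — no factor of 4, since only the local patch is in balance.
T = [4.03×10⁴ × 0.86 / 5.67×10⁻⁸]^(1/4) = (6.11×10¹¹)^(1/4) = 884 K.

T_ss ≈ 884 K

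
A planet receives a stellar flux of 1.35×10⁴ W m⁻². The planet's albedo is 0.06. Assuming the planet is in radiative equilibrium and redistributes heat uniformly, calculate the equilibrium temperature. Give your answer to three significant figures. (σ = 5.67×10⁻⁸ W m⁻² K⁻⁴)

T_eq ≈ 486 K

Energy balance: absorbed = emitted ⇒ πR²·S(1−A) = 4πR²·σT_eq⁴, so T_eq⁴ = S(1−A)/(4σ).
T_eq = [1.35×10⁴ × 0.94 / (4 × 5.67×10⁻⁸)]^(1/4) = (5.60×10¹⁰)^(1/4) = 486 K.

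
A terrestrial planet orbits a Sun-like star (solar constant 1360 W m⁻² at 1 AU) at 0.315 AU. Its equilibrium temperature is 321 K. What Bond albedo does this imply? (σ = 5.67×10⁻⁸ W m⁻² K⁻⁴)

A ≈ 0.82

Flux at 0.315 AU: S = 1360/0.315² = 1.37×10⁴ W m⁻².
From T_eq⁴ = S(1−A)/(4σ): 1−A = 4σT_eq⁴/S.
1−A = 4 × 5.67×10⁻⁸ × (321)⁴ / 1.37×10⁴ = 0.176.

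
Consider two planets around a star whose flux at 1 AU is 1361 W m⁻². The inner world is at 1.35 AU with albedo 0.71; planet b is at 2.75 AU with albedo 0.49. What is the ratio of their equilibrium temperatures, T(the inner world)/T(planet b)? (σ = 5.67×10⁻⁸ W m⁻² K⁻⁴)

T₁/T₂ ≈ 1.239

T_eq = [S₀(1−A)/(4σd²)]^(1/4), so T ∝ (1−A)^(1/4) / √d.
T₁ = [1361×0.29/(4×5.67×10⁻⁸×1.35²)]^(1/4) = 175.79 K.
T₂ = [1361×0.51/(4×5.67×10⁻⁸×2.75²)]^(1/4) = 141.83 K.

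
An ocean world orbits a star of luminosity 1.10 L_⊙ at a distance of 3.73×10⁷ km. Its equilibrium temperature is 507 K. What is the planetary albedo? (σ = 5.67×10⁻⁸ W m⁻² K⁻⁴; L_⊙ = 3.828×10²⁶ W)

d = 3.73×10⁷ km = 3.73×10¹⁰ m.
L = 1.10 × 3.828×10²⁶ = 4.21×10²⁶ W.
Flux: S = L/(4πd²) = 4.21×10²⁶/(4π×(3.73×10¹⁰)²) = 2.41×10⁴ W m⁻².
From T_eq⁴ = S(1−A)/(4σ): 1−A = 4σT_eq⁴/S.
1−A = 4 × 5.67×10⁻⁸ × (507)⁴ / 2.41×10⁴ = 0.622.

A ≈ 0.38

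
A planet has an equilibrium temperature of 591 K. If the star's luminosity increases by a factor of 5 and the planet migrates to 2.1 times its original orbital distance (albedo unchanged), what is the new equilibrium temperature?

T_eq ≈ 610 K

T_eq ∝ L^(1/4) · d^(−1/2).
T′ = 591 × 5^(1/4) / 2.1^(1/2) = 610 K.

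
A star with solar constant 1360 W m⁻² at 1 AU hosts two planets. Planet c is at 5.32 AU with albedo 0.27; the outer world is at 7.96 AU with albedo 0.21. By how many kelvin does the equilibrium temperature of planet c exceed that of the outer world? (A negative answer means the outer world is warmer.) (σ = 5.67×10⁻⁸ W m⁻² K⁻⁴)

T_eq = [S₀(1−A)/(4σd²)]^(1/4), so T ∝ (1−A)^(1/4) / √d.
T₁ = [1360×0.73/(4×5.67×10⁻⁸×5.32²)]^(1/4) = 111.52 K.
T₂ = [1360×0.79/(4×5.67×10⁻⁸×7.96²)]^(1/4) = 92.99 K.

ΔT ≈ 18.5 K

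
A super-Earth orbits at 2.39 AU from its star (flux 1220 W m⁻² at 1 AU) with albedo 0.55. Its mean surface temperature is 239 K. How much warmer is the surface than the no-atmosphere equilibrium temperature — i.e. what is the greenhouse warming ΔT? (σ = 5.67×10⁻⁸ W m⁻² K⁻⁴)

S = 1220/2.39² = 213.6 W m⁻².
T_eq = [S(1−A)/(4σ)]^(1/4) = [213.6×0.45/(4×5.67×10⁻⁸)]^(1/4) = 143.5 K.
ΔT = T_surf − T_eq = 239 − 143.5.

ΔT ≈ 95.5 K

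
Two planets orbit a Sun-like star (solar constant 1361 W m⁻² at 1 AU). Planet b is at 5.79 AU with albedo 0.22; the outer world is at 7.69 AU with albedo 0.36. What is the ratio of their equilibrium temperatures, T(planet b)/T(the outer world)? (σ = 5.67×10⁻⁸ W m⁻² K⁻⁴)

T₁/T₂ ≈ 1.211

T_eq = [S₀(1−A)/(4σd²)]^(1/4), so T ∝ (1−A)^(1/4) / √d.
T₁ = [1361×0.78/(4×5.67×10⁻⁸×5.79²)]^(1/4) = 108.70 K.
T₂ = [1361×0.64/(4×5.67×10⁻⁸×7.69²)]^(1/4) = 89.77 K.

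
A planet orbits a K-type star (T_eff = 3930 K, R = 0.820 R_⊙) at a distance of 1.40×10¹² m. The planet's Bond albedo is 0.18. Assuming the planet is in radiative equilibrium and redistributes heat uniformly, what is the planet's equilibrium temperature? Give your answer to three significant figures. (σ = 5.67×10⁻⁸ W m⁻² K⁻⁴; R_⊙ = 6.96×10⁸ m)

R_⋆ = 0.820 × 6.96×10⁸ = 5.71×10⁸ m.
L = 4πR_⋆²σT_⋆⁴ = 4π(5.71×10⁸)² × 5.67×10⁻⁸ × (3930)⁴ = 5.54×10²⁵ W.
S = L/(4πd²) = 2.25 W m⁻².
Energy balance: absorbed = emitted ⇒ πR²·S(1−A) = 4πR²·σT_eq⁴, so T_eq⁴ = S(1−A)/(4σ).
T_eq = [2.25 × 0.82 / (4 × 5.67×10⁻⁸)]^(1/4) = (8.13×10⁶)^(1/4) = 53.4 K.

T_eq ≈ 53.4 K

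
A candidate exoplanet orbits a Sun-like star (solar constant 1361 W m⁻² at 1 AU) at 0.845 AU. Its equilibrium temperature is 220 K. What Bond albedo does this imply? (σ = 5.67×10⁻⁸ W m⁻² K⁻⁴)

Flux at 0.845 AU: S = 1361/0.845² = 1910 W m⁻².
From T_eq⁴ = S(1−A)/(4σ): 1−A = 4σT_eq⁴/S.
1−A = 4 × 5.67×10⁻⁸ × (220)⁴ / 1910 = 0.279.

A ≈ 0.72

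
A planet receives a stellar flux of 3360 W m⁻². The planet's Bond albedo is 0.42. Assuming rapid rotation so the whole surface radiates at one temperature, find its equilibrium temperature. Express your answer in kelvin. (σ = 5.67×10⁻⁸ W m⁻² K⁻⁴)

Energy balance: absorbed = emitted ⇒ πR²·S(1−A) = 4πR²·σT_eq⁴, so T_eq⁴ = S(1−A)/(4σ).
T_eq = [3360 × 0.58 / (4 × 5.67×10⁻⁸)]^(1/4) = (8.59×10⁹)^(1/4) = 304 K.

T_eq ≈ 304 K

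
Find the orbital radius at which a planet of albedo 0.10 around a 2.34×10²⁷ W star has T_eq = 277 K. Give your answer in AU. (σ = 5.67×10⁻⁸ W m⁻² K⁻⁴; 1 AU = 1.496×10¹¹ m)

d ≈ 2.37 AU

From T_eq⁴ = L(1−A)/(16πσd²): d = √[L(1−A)/(16πσT_eq⁴)].
d = √[2.34×10²⁷ × 0.90 / (16π × 5.67×10⁻⁸ × (277)⁴)] = 3.54×10¹¹ m = 2.37 AU.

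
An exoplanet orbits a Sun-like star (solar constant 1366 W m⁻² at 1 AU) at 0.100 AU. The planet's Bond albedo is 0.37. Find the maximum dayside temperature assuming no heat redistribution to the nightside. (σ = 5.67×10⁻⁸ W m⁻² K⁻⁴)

Flux at 0.100 AU: S = 1366/0.100² = 1.37×10⁵ W m⁻².
With no redistribution each surface element balances locally: S(1−A) = σT⁴.
T = [1.37×10⁵ × 0.63 / 5.67×10⁻⁸]^(1/4) = (1.52×10¹²)^(1/4) = 1110 K.

T_ss ≈ 1110 K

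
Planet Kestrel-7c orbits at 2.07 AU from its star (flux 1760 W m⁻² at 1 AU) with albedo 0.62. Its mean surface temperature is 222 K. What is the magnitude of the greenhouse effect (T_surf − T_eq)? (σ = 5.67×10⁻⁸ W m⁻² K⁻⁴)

S = 1760/2.07² = 410.7 W m⁻².
T_eq = [S(1−A)/(4σ)]^(1/4) = [410.7×0.38/(4×5.67×10⁻⁸)]^(1/4) = 162.0 K.
ΔT = T_surf − T_eq = 222 − 162.0.

ΔT ≈ 60.0 K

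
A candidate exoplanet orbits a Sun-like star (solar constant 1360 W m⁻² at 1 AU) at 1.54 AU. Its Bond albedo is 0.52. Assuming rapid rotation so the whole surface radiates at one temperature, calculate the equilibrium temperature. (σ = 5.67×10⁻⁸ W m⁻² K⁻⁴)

Flux at 1.54 AU: S = 1360/1.54² = 573 W m⁻².
Energy balance: absorbed = emitted ⇒ πR²·S(1−A) = 4πR²·σT_eq⁴, so T_eq⁴ = S(1−A)/(4σ).
T_eq = [573 × 0.48 / (4 × 5.67×10⁻⁸)]^(1/4) = (1.21×10⁹)^(1/4) = 187 K.

T_eq ≈ 187 K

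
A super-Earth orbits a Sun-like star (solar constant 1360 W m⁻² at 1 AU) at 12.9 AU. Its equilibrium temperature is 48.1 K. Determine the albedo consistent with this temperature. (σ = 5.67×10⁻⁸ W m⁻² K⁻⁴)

A ≈ 0.85

Flux at 12.9 AU: S = 1360/12.9² = 8.17 W m⁻².
From T_eq⁴ = S(1−A)/(4σ): 1−A = 4σT_eq⁴/S.
1−A = 4 × 5.67×10⁻⁸ × (48.1)⁴ / 8.17 = 0.149.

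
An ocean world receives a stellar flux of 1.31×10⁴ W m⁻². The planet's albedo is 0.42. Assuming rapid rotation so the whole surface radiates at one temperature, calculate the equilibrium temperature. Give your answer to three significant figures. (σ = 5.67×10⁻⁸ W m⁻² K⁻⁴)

T_eq ≈ 428 K

Energy balance: absorbed = emitted ⇒ πR²·S(1−A) = 4πR²·σT_eq⁴, so T_eq⁴ = S(1−A)/(4σ).
T_eq = [1.31×10⁴ × 0.58 / (4 × 5.67×10⁻⁸)]^(1/4) = (3.35×10¹⁰)^(1/4) = 428 K.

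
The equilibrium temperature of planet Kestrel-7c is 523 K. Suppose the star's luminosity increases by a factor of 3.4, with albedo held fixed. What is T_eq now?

T_eq ≈ 710 K

T_eq ∝ L^(1/4) · d^(−1/2).
T′ = 523 × 3.4^(1/4) = 710 K.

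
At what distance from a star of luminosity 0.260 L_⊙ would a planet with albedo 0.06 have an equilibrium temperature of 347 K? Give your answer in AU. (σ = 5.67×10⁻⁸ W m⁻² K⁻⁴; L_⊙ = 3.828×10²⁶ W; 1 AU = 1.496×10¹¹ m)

d ≈ 0.318 AU

L = 0.260 × 3.828×10²⁶ = 9.95×10²⁵ W.
From T_eq⁴ = L(1−A)/(16πσd²): d = √[L(1−A)/(16πσT_eq⁴)].
d = √[9.95×10²⁵ × 0.94 / (16π × 5.67×10⁻⁸ × (347)⁴)] = 4.76×10¹⁰ m = 0.318 AU.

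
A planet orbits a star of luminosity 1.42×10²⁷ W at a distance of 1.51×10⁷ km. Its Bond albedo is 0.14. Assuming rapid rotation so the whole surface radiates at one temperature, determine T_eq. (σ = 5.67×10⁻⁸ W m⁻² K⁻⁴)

d = 1.51×10⁷ km = 1.51×10¹⁰ m.
Flux: S = L/(4πd²) = 1.42×10²⁷/(4π×(1.51×10¹⁰)²) = 4.96×10⁵ W m⁻².
Energy balance: absorbed = emitted ⇒ πR²·S(1−A) = 4πR²·σT_eq⁴, so T_eq⁴ = S(1−A)/(4σ).
T_eq = [4.96×10⁵ × 0.86 / (4 × 5.67×10⁻⁸)]^(1/4) = (1.88×10¹²)^(1/4) = 1170 K.

T_eq ≈ 1170 K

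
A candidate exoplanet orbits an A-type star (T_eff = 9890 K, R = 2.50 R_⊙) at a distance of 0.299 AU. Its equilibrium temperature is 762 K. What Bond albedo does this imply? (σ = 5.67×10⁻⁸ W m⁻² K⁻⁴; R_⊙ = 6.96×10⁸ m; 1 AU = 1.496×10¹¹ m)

R_⋆ = 2.50 × 6.96×10⁸ = 1.74×10⁹ m.
d = 0.299 AU = 4.47×10¹⁰ m.
L = 4πR_⋆²σT_⋆⁴ = 4π(1.74×10⁹)² × 5.67×10⁻⁸ × (9890)⁴ = 2.06×10²⁸ W.
S = L/(4πd²) = 8.21×10⁵ W m⁻².
From T_eq⁴ = S(1−A)/(4σ): 1−A = 4σT_eq⁴/S.
1−A = 4 × 5.67×10⁻⁸ × (762)⁴ / 8.21×10⁵ = 0.093.

A ≈ 0.91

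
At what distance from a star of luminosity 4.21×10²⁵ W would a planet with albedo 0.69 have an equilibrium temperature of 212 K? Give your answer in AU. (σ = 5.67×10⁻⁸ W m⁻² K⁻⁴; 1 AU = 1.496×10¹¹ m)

d ≈ 0.318 AU

From T_eq⁴ = L(1−A)/(16πσd²): d = √[L(1−A)/(16πσT_eq⁴)].
d = √[4.21×10²⁵ × 0.31 / (16π × 5.67×10⁻⁸ × (212)⁴)] = 4.76×10¹⁰ m = 0.318 AU.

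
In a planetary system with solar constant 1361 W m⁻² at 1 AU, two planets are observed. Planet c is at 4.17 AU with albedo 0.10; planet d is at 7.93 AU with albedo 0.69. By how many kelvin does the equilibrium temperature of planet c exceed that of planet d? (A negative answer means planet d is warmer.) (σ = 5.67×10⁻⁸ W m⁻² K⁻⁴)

T_eq = [S₀(1−A)/(4σd²)]^(1/4), so T ∝ (1−A)^(1/4) / √d.
T₁ = [1361×0.90/(4×5.67×10⁻⁸×4.17²)]^(1/4) = 132.75 K.
T₂ = [1361×0.31/(4×5.67×10⁻⁸×7.93²)]^(1/4) = 73.75 K.

ΔT ≈ 59.0 K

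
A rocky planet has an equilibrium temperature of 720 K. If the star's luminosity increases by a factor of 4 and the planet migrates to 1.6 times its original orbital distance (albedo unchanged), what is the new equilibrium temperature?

T_eq ∝ L^(1/4) · d^(−1/2).
T′ = 720 × 4^(1/4) / 1.6^(1/2) = 805 K.

T_eq ≈ 805 K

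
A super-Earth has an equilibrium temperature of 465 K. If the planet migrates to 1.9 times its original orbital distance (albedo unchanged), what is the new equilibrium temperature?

T_eq ∝ L^(1/4) · d^(−1/2).
T′ = 465 / 1.9^(1/2) = 337 K.

T_eq ≈ 337 K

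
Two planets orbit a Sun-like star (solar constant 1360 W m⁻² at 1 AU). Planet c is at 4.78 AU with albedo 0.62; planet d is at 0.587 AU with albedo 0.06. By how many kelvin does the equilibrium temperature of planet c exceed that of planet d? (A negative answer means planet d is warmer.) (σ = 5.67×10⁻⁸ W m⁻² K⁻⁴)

ΔT ≈ -257.7 K

T_eq = [S₀(1−A)/(4σd²)]^(1/4), so T ∝ (1−A)^(1/4) / √d.
T₁ = [1360×0.38/(4×5.67×10⁻⁸×4.78²)]^(1/4) = 99.93 K.
T₂ = [1360×0.94/(4×5.67×10⁻⁸×0.587²)]^(1/4) = 357.63 K.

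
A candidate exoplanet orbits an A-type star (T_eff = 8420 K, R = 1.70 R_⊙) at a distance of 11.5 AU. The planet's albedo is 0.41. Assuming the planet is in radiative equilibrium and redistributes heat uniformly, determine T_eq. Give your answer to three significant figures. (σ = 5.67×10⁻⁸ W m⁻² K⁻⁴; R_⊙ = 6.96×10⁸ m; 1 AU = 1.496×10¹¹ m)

T_eq ≈ 137 K

R_⋆ = 1.70 × 6.96×10⁸ = 1.18×10⁹ m.
d = 11.5 AU = 1.72×10¹² m.
L = 4πR_⋆²σT_⋆⁴ = 4π(1.18×10⁹)² × 5.67×10⁻⁸ × (8420)⁴ = 5.01×10²⁷ W.
S = L/(4πd²) = 135 W m⁻².
Energy balance: absorbed = emitted ⇒ πR²·S(1−A) = 4πR²·σT_eq⁴, so T_eq⁴ = S(1−A)/(4σ).
T_eq = [135 × 0.59 / (4 × 5.67×10⁻⁸)]^(1/4) = (3.51×10⁸)^(1/4) = 137 K.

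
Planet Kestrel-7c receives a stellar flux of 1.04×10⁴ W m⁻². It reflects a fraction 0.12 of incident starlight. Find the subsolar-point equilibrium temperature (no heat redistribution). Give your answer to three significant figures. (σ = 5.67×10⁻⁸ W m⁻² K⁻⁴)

T_ss ≈ 634 K

At the subsolar point the surface absorbs S(1−A) and emits σT⁴ per unit area — no factor of 4, since only the local patch is in balance.
T = [1.04×10⁴ × 0.88 / 5.67×10⁻⁸]^(1/4) = (1.61×10¹¹)^(1/4) = 634 K.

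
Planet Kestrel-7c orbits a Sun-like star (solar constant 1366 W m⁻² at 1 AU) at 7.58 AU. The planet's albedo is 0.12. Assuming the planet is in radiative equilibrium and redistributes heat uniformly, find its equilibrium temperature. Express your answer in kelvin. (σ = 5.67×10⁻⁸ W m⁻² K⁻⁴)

T_eq ≈ 98.0 K

Flux at 7.58 AU: S = 1366/7.58² = 23.8 W m⁻².
Energy balance: absorbed = emitted ⇒ πR²·S(1−A) = 4πR²·σT_eq⁴, so T_eq⁴ = S(1−A)/(4σ).
T_eq = [23.8 × 0.88 / (4 × 5.67×10⁻⁸)]^(1/4) = (9.22×10⁷)^(1/4) = 98.0 K.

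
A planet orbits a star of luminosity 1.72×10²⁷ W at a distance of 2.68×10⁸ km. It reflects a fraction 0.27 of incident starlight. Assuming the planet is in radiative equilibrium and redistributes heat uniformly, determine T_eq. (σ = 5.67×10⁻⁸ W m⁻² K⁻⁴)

d = 2.68×10⁸ km = 2.68×10¹¹ m.
Flux: S = L/(4πd²) = 1.72×10²⁷/(4π×(2.68×10¹¹)²) = 1910 W m⁻².
Energy balance: absorbed = emitted ⇒ πR²·S(1−A) = 4πR²·σT_eq⁴, so T_eq⁴ = S(1−A)/(4σ).
T_eq = [1910 × 0.73 / (4 × 5.67×10⁻⁸)]^(1/4) = (6.13×10⁹)^(1/4) = 280 K.

T_eq ≈ 280 K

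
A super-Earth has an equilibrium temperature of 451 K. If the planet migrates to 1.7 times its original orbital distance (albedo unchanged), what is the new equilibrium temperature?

T_eq ∝ L^(1/4) · d^(−1/2).
T′ = 451 / 1.7^(1/2) = 346 K.

T_eq ≈ 346 K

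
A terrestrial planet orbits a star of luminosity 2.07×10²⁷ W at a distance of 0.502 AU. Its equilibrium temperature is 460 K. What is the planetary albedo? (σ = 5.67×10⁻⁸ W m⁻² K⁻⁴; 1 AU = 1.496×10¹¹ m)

d = 0.502 AU = 7.51×10¹⁰ m.
Flux: S = L/(4πd²) = 2.07×10²⁷/(4π×(7.51×10¹⁰)²) = 2.92×10⁴ W m⁻².
From T_eq⁴ = S(1−A)/(4σ): 1−A = 4σT_eq⁴/S.
1−A = 4 × 5.67×10⁻⁸ × (460)⁴ / 2.92×10⁴ = 0.348.

A ≈ 0.65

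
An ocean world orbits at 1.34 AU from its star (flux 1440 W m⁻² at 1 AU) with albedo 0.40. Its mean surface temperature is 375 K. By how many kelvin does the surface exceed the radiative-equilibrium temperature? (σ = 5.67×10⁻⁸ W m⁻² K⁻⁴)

ΔT ≈ 160.4 K

S = 1440/1.34² = 802.0 W m⁻².
T_eq = [S(1−A)/(4σ)]^(1/4) = [802.0×0.60/(4×5.67×10⁻⁸)]^(1/4) = 214.6 K.
ΔT = T_surf − T_eq = 375 − 214.6.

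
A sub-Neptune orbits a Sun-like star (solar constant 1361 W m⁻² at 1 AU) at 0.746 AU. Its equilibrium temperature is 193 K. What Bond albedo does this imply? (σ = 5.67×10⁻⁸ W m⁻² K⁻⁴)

Flux at 0.746 AU: S = 1361/0.746² = 2450 W m⁻².
From T_eq⁴ = S(1−A)/(4σ): 1−A = 4σT_eq⁴/S.
1−A = 4 × 5.67×10⁻⁸ × (193)⁴ / 2450 = 0.129.

A ≈ 0.87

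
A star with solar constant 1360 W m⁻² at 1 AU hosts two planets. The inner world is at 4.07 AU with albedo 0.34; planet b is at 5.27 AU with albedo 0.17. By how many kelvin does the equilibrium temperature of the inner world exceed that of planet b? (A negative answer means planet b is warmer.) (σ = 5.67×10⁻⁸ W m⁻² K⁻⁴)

T_eq = [S₀(1−A)/(4σd²)]^(1/4), so T ∝ (1−A)^(1/4) / √d.
T₁ = [1360×0.66/(4×5.67×10⁻⁸×4.07²)]^(1/4) = 124.33 K.
T₂ = [1360×0.83/(4×5.67×10⁻⁸×5.27²)]^(1/4) = 115.70 K.

ΔT ≈ 8.6 K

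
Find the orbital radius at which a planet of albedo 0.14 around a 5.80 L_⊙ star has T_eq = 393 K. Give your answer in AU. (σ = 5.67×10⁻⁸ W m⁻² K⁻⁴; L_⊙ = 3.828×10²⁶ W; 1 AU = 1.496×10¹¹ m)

L = 5.80 × 3.828×10²⁶ = 2.22×10²⁷ W.
From T_eq⁴ = L(1−A)/(16πσd²): d = √[L(1−A)/(16πσT_eq⁴)].
d = √[2.22×10²⁷ × 0.86 / (16π × 5.67×10⁻⁸ × (393)⁴)] = 1.68×10¹¹ m = 1.12 AU.

d ≈ 1.12 AU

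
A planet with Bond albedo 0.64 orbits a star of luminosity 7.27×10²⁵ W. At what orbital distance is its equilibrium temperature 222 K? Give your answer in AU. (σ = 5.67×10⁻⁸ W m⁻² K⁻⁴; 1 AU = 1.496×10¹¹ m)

d ≈ 0.411 AU

From T_eq⁴ = L(1−A)/(16πσd²): d = √[L(1−A)/(16πσT_eq⁴)].
d = √[7.27×10²⁵ × 0.36 / (16π × 5.67×10⁻⁸ × (222)⁴)] = 6.15×10¹⁰ m = 0.411 AU.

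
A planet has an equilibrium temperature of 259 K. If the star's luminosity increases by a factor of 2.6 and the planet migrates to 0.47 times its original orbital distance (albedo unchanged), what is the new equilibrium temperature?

T_eq ∝ L^(1/4) · d^(−1/2).
T′ = 259 × 2.6^(1/4) / 0.47^(1/2) = 480 K.

T_eq ≈ 480 K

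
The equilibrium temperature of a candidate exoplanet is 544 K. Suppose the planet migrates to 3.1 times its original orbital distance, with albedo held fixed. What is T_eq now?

T_eq ≈ 309 K

T_eq ∝ L^(1/4) · d^(−1/2).
T′ = 544 / 3.1^(1/2) = 309 K.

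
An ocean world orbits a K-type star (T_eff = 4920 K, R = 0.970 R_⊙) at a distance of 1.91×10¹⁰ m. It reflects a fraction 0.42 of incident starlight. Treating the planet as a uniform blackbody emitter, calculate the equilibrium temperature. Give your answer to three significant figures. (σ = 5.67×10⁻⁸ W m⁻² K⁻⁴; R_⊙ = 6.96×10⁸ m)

R_⋆ = 0.970 × 6.96×10⁸ = 6.75×10⁸ m.
L = 4πR_⋆²σT_⋆⁴ = 4π(6.75×10⁸)² × 5.67×10⁻⁸ × (4920)⁴ = 1.90×10²⁶ W.
S = L/(4πd²) = 4.15×10⁴ W m⁻².
Energy balance: absorbed = emitted ⇒ πR²·S(1−A) = 4πR²·σT_eq⁴, so T_eq⁴ = S(1−A)/(4σ).
T_eq = [4.15×10⁴ × 0.58 / (4 × 5.67×10⁻⁸)]^(1/4) = (1.06×10¹¹)^(1/4) = 571 K.

T_eq ≈ 571 K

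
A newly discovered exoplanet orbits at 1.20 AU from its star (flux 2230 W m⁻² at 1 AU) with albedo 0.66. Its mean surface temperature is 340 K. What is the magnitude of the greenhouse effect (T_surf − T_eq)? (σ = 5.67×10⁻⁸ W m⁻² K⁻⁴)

ΔT ≈ 120.5 K

S = 2230/1.20² = 1549 W m⁻².
T_eq = [S(1−A)/(4σ)]^(1/4) = [1549×0.34/(4×5.67×10⁻⁸)]^(1/4) = 219.5 K.
ΔT = T_surf − T_eq = 340 − 219.5.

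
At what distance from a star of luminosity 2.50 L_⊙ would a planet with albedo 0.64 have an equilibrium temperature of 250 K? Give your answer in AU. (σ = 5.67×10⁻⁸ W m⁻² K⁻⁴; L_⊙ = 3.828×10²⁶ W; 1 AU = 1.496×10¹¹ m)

L = 2.50 × 3.828×10²⁶ = 9.57×10²⁶ W.
From T_eq⁴ = L(1−A)/(16πσd²): d = √[L(1−A)/(16πσT_eq⁴)].
d = √[9.57×10²⁶ × 0.36 / (16π × 5.67×10⁻⁸ × (250)⁴)] = 1.76×10¹¹ m = 1.18 AU.

d ≈ 1.18 AU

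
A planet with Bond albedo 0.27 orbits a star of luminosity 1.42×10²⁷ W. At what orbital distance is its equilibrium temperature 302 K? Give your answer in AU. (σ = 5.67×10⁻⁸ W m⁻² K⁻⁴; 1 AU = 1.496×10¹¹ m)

From T_eq⁴ = L(1−A)/(16πσd²): d = √[L(1−A)/(16πσT_eq⁴)].
d = √[1.42×10²⁷ × 0.73 / (16π × 5.67×10⁻⁸ × (302)⁴)] = 2.09×10¹¹ m = 1.40 AU.

d ≈ 1.40 AU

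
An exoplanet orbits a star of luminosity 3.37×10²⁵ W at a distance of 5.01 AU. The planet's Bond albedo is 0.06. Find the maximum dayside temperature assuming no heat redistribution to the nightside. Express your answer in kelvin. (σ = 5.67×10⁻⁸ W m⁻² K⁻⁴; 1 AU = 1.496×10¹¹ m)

T_ss ≈ 94.3 K

d = 5.01 AU = 7.49×10¹¹ m.
Flux: S = L/(4πd²) = 3.37×10²⁵/(4π×(7.49×10¹¹)²) = 4.77 W m⁻².
With no redistribution each surface element balances locally: S(1−A) = σT⁴.
T = [4.77 × 0.94 / 5.67×10⁻⁸]^(1/4) = (7.91×10⁷)^(1/4) = 94.3 K.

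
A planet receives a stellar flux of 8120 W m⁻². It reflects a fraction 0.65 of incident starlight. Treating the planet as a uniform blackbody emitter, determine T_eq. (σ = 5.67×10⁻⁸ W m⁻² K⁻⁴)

T_eq ≈ 335 K

Energy balance: absorbed = emitted ⇒ πR²·S(1−A) = 4πR²·σT_eq⁴, so T_eq⁴ = S(1−A)/(4σ).
T_eq = [8120 × 0.35 / (4 × 5.67×10⁻⁸)]^(1/4) = (1.25×10¹⁰)^(1/4) = 335 K.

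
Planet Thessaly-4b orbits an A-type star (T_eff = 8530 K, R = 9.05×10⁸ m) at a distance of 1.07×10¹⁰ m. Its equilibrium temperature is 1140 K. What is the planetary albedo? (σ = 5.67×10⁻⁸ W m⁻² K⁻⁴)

L = 4πR_⋆²σT_⋆⁴ = 4π(9.05×10⁸)² × 5.67×10⁻⁸ × (8530)⁴ = 3.09×10²⁷ W.
S = L/(4πd²) = 2.15×10⁶ W m⁻².
From T_eq⁴ = S(1−A)/(4σ): 1−A = 4σT_eq⁴/S.
1−A = 4 × 5.67×10⁻⁸ × (1140)⁴ / 2.15×10⁶ = 0.178.

A ≈ 0.82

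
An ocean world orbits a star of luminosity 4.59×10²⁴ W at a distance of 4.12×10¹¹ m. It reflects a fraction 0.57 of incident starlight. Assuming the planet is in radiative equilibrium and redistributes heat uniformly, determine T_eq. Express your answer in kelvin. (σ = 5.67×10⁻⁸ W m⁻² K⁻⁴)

Flux: S = L/(4πd²) = 4.59×10²⁴/(4π×(4.12×10¹¹)²) = 2.15 W m⁻².
Energy balance: absorbed = emitted ⇒ πR²·S(1−A) = 4πR²·σT_eq⁴, so T_eq⁴ = S(1−A)/(4σ).
T_eq = [2.15 × 0.43 / (4 × 5.67×10⁻⁸)]^(1/4) = (4.08×10⁶)^(1/4) = 44.9 K.

T_eq ≈ 44.9 K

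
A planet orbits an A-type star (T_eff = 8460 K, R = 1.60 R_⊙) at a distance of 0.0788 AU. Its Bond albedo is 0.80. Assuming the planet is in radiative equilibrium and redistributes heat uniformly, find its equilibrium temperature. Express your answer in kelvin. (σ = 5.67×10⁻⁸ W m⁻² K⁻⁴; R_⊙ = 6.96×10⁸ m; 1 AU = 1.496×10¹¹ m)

T_eq ≈ 1230 K

R_⋆ = 1.60 × 6.96×10⁸ = 1.11×10⁹ m.
d = 0.0788 AU = 1.18×10¹⁰ m.
L = 4πR_⋆²σT_⋆⁴ = 4π(1.11×10⁹)² × 5.67×10⁻⁸ × (8460)⁴ = 4.53×10²⁷ W.
S = L/(4πd²) = 2.59×10⁶ W m⁻².
Energy balance: absorbed = emitted ⇒ πR²·S(1−A) = 4πR²·σT_eq⁴, so T_eq⁴ = S(1−A)/(4σ).
T_eq = [2.59×10⁶ × 0.20 / (4 × 5.67×10⁻⁸)]^(1/4) = (2.29×10¹²)^(1/4) = 1230 K.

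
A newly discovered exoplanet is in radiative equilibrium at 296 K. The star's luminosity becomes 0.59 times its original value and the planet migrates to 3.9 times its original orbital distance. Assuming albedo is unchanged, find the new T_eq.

T_eq ∝ L^(1/4) · d^(−1/2).
T′ = 296 × 0.59^(1/4) / 3.9^(1/2) = 131 K.

T_eq ≈ 131 K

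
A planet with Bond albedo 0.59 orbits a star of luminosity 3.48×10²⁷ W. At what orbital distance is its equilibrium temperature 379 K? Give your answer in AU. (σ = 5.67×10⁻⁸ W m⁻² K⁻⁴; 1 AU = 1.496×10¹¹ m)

From T_eq⁴ = L(1−A)/(16πσd²): d = √[L(1−A)/(16πσT_eq⁴)].
d = √[3.48×10²⁷ × 0.41 / (16π × 5.67×10⁻⁸ × (379)⁴)] = 1.56×10¹¹ m = 1.04 AU.

d ≈ 1.04 AU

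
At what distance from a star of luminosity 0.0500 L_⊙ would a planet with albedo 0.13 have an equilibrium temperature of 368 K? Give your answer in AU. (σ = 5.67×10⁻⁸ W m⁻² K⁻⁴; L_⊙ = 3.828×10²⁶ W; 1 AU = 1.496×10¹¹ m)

L = 0.0500 × 3.828×10²⁶ = 1.91×10²⁵ W.
From T_eq⁴ = L(1−A)/(16πσd²): d = √[L(1−A)/(16πσT_eq⁴)].
d = √[1.91×10²⁵ × 0.87 / (16π × 5.67×10⁻⁸ × (368)⁴)] = 1.78×10¹⁰ m = 0.119 AU.

d ≈ 0.119 AU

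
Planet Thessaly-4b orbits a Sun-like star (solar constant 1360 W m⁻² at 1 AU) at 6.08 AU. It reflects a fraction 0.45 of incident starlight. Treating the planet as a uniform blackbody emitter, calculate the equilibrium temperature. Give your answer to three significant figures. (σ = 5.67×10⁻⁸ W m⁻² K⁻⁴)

Flux at 6.08 AU: S = 1360/6.08² = 36.8 W m⁻².
Energy balance: absorbed = emitted ⇒ πR²·S(1−A) = 4πR²·σT_eq⁴, so T_eq⁴ = S(1−A)/(4σ).
T_eq = [36.8 × 0.55 / (4 × 5.67×10⁻⁸)]^(1/4) = (8.92×10⁷)^(1/4) = 97.2 K.

T_eq ≈ 97.2 K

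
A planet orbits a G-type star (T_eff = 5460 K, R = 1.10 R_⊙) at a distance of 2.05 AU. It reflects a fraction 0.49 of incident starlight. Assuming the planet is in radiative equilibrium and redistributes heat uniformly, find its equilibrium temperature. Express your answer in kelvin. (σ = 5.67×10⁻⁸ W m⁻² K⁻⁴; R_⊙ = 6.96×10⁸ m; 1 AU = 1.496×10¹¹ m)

T_eq ≈ 163 K

R_⋆ = 1.10 × 6.96×10⁸ = 7.66×10⁸ m.
d = 2.05 AU = 3.07×10¹¹ m.
L = 4πR_⋆²σT_⋆⁴ = 4π(7.66×10⁸)² × 5.67×10⁻⁸ × (5460)⁴ = 3.71×10²⁶ W.
S = L/(4πd²) = 314 W m⁻².
Energy balance: absorbed = emitted ⇒ πR²·S(1−A) = 4πR²·σT_eq⁴, so T_eq⁴ = S(1−A)/(4σ).
T_eq = [314 × 0.51 / (4 × 5.67×10⁻⁸)]^(1/4) = (7.06×10⁸)^(1/4) = 163 K.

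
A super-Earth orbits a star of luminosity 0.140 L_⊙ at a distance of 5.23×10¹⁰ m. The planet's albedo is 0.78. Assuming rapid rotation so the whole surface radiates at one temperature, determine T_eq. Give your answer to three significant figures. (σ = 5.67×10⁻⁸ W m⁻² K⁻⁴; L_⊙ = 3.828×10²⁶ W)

L = 0.140 × 3.828×10²⁶ = 5.36×10²⁵ W.
Flux: S = L/(4πd²) = 5.36×10²⁵/(4π×(5.23×10¹⁰)²) = 1560 W m⁻².
Energy balance: absorbed = emitted ⇒ πR²·S(1−A) = 4πR²·σT_eq⁴, so T_eq⁴ = S(1−A)/(4σ).
T_eq = [1560 × 0.22 / (4 × 5.67×10⁻⁸)]^(1/4) = (1.51×10⁹)^(1/4) = 197 K.

T_eq ≈ 197 K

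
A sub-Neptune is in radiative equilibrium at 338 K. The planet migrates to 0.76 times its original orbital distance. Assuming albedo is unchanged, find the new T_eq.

T_eq ∝ L^(1/4) · d^(−1/2).
T′ = 338 / 0.76^(1/2) = 388 K.

T_eq ≈ 388 K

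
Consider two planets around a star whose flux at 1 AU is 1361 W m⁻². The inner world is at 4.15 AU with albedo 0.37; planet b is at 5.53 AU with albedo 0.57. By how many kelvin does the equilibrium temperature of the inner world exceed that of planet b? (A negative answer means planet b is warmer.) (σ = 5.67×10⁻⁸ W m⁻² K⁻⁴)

ΔT ≈ 25.9 K

T_eq = [S₀(1−A)/(4σd²)]^(1/4), so T ∝ (1−A)^(1/4) / √d.
T₁ = [1361×0.63/(4×5.67×10⁻⁸×4.15²)]^(1/4) = 121.72 K.
T₂ = [1361×0.43/(4×5.67×10⁻⁸×5.53²)]^(1/4) = 95.84 K.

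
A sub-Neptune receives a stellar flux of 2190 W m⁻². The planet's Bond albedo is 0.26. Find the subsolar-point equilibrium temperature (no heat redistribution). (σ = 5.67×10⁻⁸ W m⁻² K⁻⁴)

At the subsolar point the surface absorbs S(1−A) and emits σT⁴ per unit area — no factor of 4, since only the local patch is in balance.
T = [2190 × 0.74 / 5.67×10⁻⁸]^(1/4) = (2.86×10¹⁰)^(1/4) = 411 K.

T_ss ≈ 411 K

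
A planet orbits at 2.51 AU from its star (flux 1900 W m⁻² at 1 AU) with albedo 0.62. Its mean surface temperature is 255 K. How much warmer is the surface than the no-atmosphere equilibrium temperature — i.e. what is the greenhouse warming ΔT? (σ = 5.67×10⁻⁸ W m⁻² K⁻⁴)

ΔT ≈ 105.1 K

S = 1900/2.51² = 301.6 W m⁻².
T_eq = [S(1−A)/(4σ)]^(1/4) = [301.6×0.38/(4×5.67×10⁻⁸)]^(1/4) = 149.9 K.
ΔT = T_surf − T_eq = 255 − 149.9.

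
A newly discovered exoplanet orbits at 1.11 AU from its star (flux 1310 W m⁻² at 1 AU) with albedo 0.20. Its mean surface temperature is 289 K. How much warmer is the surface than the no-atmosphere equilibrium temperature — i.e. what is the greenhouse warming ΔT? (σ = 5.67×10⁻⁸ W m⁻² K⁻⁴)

S = 1310/1.11² = 1063 W m⁻².
T_eq = [S(1−A)/(4σ)]^(1/4) = [1063×0.80/(4×5.67×10⁻⁸)]^(1/4) = 247.5 K.
ΔT = T_surf − T_eq = 289 − 247.5.

ΔT ≈ 41.5 K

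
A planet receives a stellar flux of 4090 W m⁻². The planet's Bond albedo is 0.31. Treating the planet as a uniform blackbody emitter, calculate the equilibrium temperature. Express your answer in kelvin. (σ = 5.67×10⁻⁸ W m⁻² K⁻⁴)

T_eq ≈ 334 K

Energy balance: absorbed = emitted ⇒ πR²·S(1−A) = 4πR²·σT_eq⁴, so T_eq⁴ = S(1−A)/(4σ).
T_eq = [4090 × 0.69 / (4 × 5.67×10⁻⁸)]^(1/4) = (1.24×10¹⁰)^(1/4) = 334 K.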